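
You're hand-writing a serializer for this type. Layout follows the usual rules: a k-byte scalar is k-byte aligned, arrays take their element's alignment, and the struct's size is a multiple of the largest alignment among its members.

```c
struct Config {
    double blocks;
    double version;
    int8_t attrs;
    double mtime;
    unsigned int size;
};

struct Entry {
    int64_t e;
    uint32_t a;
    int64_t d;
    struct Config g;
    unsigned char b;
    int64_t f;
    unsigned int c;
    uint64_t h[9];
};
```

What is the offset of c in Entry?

Config: @0: blocks [8B, align 8] → 8; @8: version [8B, align 8] → 16; @16: attrs [1B, align 1] → 17; +7 pad (align 8); @24: mtime [8B, align 8] → 32; @32: size [4B, align 4] → 36; +4 tail pad (align 8); size 40, align 8
@0: e [8B, align 8] → 8
@8: a [4B, align 4] → 12
+4 pad (align 8)
@16: d [8B, align 8] → 24
@24: g [40B, align 8] → 64
@64: b [1B, align 1] → 65
+7 pad (align 8)
@72: f [8B, align 8] → 80
@80: c [4B, align 4] → 84

80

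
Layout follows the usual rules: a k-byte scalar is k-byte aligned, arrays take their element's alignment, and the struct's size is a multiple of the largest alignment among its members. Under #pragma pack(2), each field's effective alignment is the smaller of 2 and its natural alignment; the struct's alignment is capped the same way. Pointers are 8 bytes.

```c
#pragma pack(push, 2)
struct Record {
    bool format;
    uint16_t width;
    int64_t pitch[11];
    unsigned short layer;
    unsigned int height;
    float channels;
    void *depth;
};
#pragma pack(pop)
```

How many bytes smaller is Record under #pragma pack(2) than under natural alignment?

natural layout:
  0..1  format  (1B, 1-aligned)
  1..2  -- padding (1B)
  2..4  width  (2B, 2-aligned)
  4..8  -- padding (4B)
  8..96  pitch  (88B, 8-aligned)
  96..98  layer  (2B, 2-aligned)
  98..100  -- padding (2B)
  100..104  height  (4B, 4-aligned)
  104..108  channels  (4B, 4-aligned)
  108..112  -- padding (4B)
  112..120  depth  (8B, 8-aligned)
  sizeof = 120, alignof = 8
packed(2) layout:
  0..1  format  (1B, 1-aligned)
  1..2  -- padding (1B)
  2..4  width  (2B, 2-aligned)
  4..92  pitch  (88B, 2-aligned)
  92..94  layer  (2B, 2-aligned)
  94..98  height  (4B, 2-aligned)
  98..102  channels  (4B, 2-aligned)
  102..110  depth  (8B, 2-aligned)
  sizeof = 110, alignof = 2
120 − 110 = 10

10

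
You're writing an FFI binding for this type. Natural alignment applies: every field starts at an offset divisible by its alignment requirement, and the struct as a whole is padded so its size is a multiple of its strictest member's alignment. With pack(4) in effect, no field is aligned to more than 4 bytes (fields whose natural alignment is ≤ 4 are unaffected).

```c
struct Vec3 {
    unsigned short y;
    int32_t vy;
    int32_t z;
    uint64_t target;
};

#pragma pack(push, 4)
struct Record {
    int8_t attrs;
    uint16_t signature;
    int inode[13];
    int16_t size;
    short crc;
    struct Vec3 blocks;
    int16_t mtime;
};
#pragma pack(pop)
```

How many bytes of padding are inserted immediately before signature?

Vec3: y at 0 (size 2, align 2) → ends 2; pad 2 to align 4 for vy; vy at 4 (size 4, align 4) → ends 8; z at 8 (size 4, align 4) → ends 12; pad 4 to align 8 for target; target at 16 (size 8, align 8) → ends 24; total 24 bytes, alignment 8
attrs at 0 (size 1, align 1) → ends 1
pad 1 to align 2 for signature
signature at 2 (size 2, align 2) → ends 4

1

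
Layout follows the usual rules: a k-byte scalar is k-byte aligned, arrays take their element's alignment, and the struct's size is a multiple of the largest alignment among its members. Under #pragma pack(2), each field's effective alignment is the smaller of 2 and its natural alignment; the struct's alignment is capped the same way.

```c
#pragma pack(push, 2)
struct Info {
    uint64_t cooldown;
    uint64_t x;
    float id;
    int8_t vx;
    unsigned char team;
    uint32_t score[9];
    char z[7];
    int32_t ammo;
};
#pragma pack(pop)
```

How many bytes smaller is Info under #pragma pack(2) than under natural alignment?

natural layout:
  0..8  cooldown  (8B, 8-aligned)
  8..16  x  (8B, 8-aligned)
  16..20  id  (4B, 4-aligned)
  20..21  vx  (1B, 1-aligned)
  21..22  team  (1B, 1-aligned)
  22..24  -- padding (2B)
  24..60  score  (36B, 4-aligned)
  60..67  z  (7B, 1-aligned)
  67..68  -- padding (1B)
  68..72  ammo  (4B, 4-aligned)
  sizeof = 72, alignof = 8
packed(2) layout:
  0..8  cooldown  (8B, 2-aligned)
  8..16  x  (8B, 2-aligned)
  16..20  id  (4B, 2-aligned)
  20..21  vx  (1B, 1-aligned)
  21..22  team  (1B, 1-aligned)
  22..58  score  (36B, 2-aligned)
  58..65  z  (7B, 1-aligned)
  65..66  -- padding (1B)
  66..70  ammo  (4B, 2-aligned)
  sizeof = 70, alignof = 2
72 − 70 = 2

2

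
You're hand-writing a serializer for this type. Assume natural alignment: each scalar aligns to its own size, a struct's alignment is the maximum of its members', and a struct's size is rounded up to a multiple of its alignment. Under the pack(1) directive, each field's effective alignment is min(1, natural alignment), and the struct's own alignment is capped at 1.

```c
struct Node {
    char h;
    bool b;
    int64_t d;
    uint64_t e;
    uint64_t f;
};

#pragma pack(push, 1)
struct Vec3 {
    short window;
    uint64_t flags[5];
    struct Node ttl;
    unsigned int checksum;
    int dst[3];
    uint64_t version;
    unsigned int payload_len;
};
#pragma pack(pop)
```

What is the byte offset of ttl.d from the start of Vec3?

50

Node: 0..1  h  (1B, 1-aligned); 1..2  b  (1B, 1-aligned); 2..8  -- padding (6B); 8..16  d  (8B, 8-aligned); 16..24  e  (8B, 8-aligned); 24..32  f  (8B, 8-aligned); sizeof = 32, alignof = 8
0..2  window  (2B, 1-aligned)
2..42  flags  (40B, 1-aligned)
42..74  ttl  (32B, 1-aligned)
within Node: d at 8
42 + 8 = 50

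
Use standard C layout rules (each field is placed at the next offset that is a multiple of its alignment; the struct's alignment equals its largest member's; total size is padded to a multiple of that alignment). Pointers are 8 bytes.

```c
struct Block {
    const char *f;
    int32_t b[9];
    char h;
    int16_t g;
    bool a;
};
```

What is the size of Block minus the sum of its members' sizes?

@0: f [8B, align 8] → 8
@8: b [36B, align 4] → 44
@44: h [1B, align 1] → 45
+1 pad (align 2)
@46: g [2B, align 2] → 48
@48: a [1B, align 1] → 49
+7 tail pad (align 8)
size 56, align 8
data bytes 48, size 56 → padding 8

8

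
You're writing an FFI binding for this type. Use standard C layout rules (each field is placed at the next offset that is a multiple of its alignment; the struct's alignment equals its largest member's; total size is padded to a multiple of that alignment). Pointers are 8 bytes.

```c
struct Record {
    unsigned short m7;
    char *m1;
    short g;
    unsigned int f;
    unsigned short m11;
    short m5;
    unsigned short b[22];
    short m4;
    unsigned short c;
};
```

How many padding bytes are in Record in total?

m7 at 0 (size 2, align 2) → ends 2
pad 6 to align 8 for m1
m1 at 8 (size 8, align 8) → ends 16
g at 16 (size 2, align 2) → ends 18
pad 2 to align 4 for f
f at 20 (size 4, align 4) → ends 24
m11 at 24 (size 2, align 2) → ends 26
m5 at 26 (size 2, align 2) → ends 28
b at 28 (size 44, align 2) → ends 72
m4 at 72 (size 2, align 2) → ends 74
c at 74 (size 2, align 2) → ends 76
tail pad 4 to reach multiple of 8
total 80 bytes, alignment 8
data bytes 68, size 80 → padding 12

12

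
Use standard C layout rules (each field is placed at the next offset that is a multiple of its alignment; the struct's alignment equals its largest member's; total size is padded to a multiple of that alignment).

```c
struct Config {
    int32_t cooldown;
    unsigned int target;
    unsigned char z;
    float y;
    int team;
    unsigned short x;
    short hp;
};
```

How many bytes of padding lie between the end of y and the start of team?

0

cooldown at 0 (size 4, align 4) → ends 4
target at 4 (size 4, align 4) → ends 8
z at 8 (size 1, align 1) → ends 9
pad 3 to align 4 for y
y at 12 (size 4, align 4) → ends 16
team at 16 (size 4, align 4) → ends 20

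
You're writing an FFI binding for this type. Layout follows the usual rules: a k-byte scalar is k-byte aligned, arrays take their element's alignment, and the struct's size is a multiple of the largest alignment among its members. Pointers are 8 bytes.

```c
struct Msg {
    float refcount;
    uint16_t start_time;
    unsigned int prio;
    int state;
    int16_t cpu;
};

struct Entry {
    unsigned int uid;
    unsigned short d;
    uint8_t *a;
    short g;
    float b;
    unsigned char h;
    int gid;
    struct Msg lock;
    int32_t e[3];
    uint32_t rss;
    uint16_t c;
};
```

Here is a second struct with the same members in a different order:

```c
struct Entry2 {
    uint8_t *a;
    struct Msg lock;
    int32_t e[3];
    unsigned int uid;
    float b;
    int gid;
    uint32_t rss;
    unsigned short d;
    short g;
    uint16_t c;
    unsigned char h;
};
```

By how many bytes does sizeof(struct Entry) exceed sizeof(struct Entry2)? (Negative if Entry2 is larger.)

8

Msg: @0: refcount [4B, align 4] → 4; @4: start_time [2B, align 2] → 6; +2 pad (align 4); @8: prio [4B, align 4] → 12; @12: state [4B, align 4] → 16; @16: cpu [2B, align 2] → 18; +2 tail pad (align 4); size 20, align 4
@0: uid [4B, align 4] → 4
@4: d [2B, align 2] → 6
+2 pad (align 8)
@8: a [8B, align 8] → 16
@16: g [2B, align 2] → 18
+2 pad (align 4)
@20: b [4B, align 4] → 24
@24: h [1B, align 1] → 25
+3 pad (align 4)
@28: gid [4B, align 4] → 32
@32: lock [20B, align 4] → 52
@52: e [12B, align 4] → 64
@64: rss [4B, align 4] → 68
@68: c [2B, align 2] → 70
+2 tail pad (align 8)
size 72, align 8
— Entry2 —
@0: a [8B, align 8] → 8
@8: lock [20B, align 4] → 28
@28: e [12B, align 4] → 40
@40: uid [4B, align 4] → 44
@44: b [4B, align 4] → 48
@48: gid [4B, align 4] → 52
@52: rss [4B, align 4] → 56
@56: d [2B, align 2] → 58
@58: g [2B, align 2] → 60
@60: c [2B, align 2] → 62
@62: h [1B, align 1] → 63
+1 tail pad (align 8)
size 64, align 8
72 − 64 = 8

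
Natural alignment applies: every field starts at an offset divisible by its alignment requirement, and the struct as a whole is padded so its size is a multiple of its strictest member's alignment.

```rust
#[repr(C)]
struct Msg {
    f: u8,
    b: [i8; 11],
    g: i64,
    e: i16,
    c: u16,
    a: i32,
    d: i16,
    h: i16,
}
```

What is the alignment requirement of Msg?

8

member alignments: f=1, b=1, g=8, e=2, c=2, a=4, d=2, h=2
max = 8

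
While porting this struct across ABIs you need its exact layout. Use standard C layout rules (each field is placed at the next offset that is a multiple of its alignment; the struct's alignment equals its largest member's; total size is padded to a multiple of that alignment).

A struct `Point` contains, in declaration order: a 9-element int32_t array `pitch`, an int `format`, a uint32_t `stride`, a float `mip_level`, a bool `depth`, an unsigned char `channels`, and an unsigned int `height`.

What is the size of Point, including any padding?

@0: pitch [36B, align 4] → 36
@36: format [4B, align 4] → 40
@40: stride [4B, align 4] → 44
@44: mip_level [4B, align 4] → 48
@48: depth [1B, align 1] → 49
@49: channels [1B, align 1] → 50
+2 pad (align 4)
@52: height [4B, align 4] → 56
size 56, align 4

56 bytes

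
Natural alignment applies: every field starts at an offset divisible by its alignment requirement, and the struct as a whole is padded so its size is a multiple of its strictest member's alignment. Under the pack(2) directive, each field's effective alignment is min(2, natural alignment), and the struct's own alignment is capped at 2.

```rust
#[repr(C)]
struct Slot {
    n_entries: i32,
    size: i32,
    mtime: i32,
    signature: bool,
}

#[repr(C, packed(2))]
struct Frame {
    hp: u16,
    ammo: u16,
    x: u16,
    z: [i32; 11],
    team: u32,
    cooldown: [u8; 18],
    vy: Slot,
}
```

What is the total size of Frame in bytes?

Slot: n_entries at 0 (size 4, align 4) → ends 4; size at 4 (size 4, align 4) → ends 8; mtime at 8 (size 4, align 4) → ends 12; signature at 12 (size 1, align 1) → ends 13; tail pad 3 to reach multiple of 4; total 16 bytes, alignment 4
hp at 0 (size 2, align 2) → ends 2
ammo at 2 (size 2, align 2) → ends 4
x at 4 (size 2, align 2) → ends 6
z at 6 (size 44, align 2) → ends 50
team at 50 (size 4, align 2) → ends 54
cooldown at 54 (size 18, align 1) → ends 72
vy at 72 (size 16, align 2) → ends 88
total 88 bytes, alignment 2

88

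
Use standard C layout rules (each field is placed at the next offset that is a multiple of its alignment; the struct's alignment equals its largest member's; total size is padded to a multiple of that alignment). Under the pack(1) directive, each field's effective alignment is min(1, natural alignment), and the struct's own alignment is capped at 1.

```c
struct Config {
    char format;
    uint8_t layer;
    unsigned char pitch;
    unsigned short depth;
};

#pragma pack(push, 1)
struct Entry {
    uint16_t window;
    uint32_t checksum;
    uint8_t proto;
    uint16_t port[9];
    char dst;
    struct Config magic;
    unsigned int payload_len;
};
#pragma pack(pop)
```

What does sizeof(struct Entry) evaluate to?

36

Config: 0..1  format  (1B, 1-aligned); 1..2  layer  (1B, 1-aligned); 2..3  pitch  (1B, 1-aligned); 3..4  -- padding (1B); 4..6  depth  (2B, 2-aligned); sizeof = 6, alignof = 2
0..2  window  (2B, 1-aligned)
2..6  checksum  (4B, 1-aligned)
6..7  proto  (1B, 1-aligned)
7..25  port  (18B, 1-aligned)
25..26  dst  (1B, 1-aligned)
26..32  magic  (6B, 1-aligned)
32..36  payload_len  (4B, 1-aligned)
sizeof = 36, alignof = 1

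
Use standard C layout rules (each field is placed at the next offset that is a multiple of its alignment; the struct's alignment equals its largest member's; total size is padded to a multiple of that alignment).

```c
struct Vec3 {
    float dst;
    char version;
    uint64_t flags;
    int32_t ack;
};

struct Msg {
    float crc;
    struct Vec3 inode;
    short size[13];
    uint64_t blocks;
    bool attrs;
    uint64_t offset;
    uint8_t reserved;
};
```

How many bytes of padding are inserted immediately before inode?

Vec3: dst at 0 (size 4, align 4) → ends 4; version at 4 (size 1, align 1) → ends 5; pad 3 to align 8 for flags; flags at 8 (size 8, align 8) → ends 16; ack at 16 (size 4, align 4) → ends 20; tail pad 4 to reach multiple of 8; total 24 bytes, alignment 8
crc at 0 (size 4, align 4) → ends 4
pad 4 to align 8 for inode
inode at 8 (size 24, align 8) → ends 32

4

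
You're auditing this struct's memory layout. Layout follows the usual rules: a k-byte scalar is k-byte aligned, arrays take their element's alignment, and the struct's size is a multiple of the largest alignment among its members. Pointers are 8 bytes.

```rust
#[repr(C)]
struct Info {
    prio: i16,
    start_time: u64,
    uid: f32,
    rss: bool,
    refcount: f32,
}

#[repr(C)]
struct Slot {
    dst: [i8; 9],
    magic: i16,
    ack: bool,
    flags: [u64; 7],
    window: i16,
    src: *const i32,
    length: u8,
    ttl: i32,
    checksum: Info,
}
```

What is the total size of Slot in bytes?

128

Info: prio at 0 (size 2, align 2) → ends 2; pad 6 to align 8 for start_time; start_time at 8 (size 8, align 8) → ends 16; uid at 16 (size 4, align 4) → ends 20; rss at 20 (size 1, align 1) → ends 21; pad 3 to align 4 for refcount; refcount at 24 (size 4, align 4) → ends 28; tail pad 4 to reach multiple of 8; total 32 bytes, alignment 8
dst at 0 (size 9, align 1) → ends 9
pad 1 to align 2 for magic
magic at 10 (size 2, align 2) → ends 12
ack at 12 (size 1, align 1) → ends 13
pad 3 to align 8 for flags
flags at 16 (size 56, align 8) → ends 72
window at 72 (size 2, align 2) → ends 74
pad 6 to align 8 for src
src at 80 (size 8, align 8) → ends 88
length at 88 (size 1, align 1) → ends 89
pad 3 to align 4 for ttl
ttl at 92 (size 4, align 4) → ends 96
checksum at 96 (size 32, align 8) → ends 128
total 128 bytes, alignment 8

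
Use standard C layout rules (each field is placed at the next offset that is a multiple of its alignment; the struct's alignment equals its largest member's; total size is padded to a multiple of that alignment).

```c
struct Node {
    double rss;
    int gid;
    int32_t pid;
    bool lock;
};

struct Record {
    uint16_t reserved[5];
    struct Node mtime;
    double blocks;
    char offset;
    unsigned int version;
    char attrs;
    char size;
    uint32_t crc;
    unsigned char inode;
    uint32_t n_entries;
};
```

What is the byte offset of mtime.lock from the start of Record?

32

Node: @0: rss [8B, align 8] → 8; @8: gid [4B, align 4] → 12; @12: pid [4B, align 4] → 16; @16: lock [1B, align 1] → 17; +7 tail pad (align 8); size 24, align 8
@0: reserved [10B, align 2] → 10
+6 pad (align 8)
@16: mtime [24B, align 8] → 40
within Node: lock at 16
16 + 16 = 32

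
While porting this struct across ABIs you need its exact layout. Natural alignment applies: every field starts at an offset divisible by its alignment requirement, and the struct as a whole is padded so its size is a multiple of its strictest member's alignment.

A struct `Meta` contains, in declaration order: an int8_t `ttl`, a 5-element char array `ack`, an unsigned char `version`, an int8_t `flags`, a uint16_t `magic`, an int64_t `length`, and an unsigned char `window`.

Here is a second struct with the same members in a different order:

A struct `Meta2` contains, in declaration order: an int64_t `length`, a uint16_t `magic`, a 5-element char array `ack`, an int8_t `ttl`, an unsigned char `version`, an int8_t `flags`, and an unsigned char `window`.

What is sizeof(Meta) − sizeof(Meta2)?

@0: ttl [1B, align 1] → 1
@1: ack [5B, align 1] → 6
@6: version [1B, align 1] → 7
@7: flags [1B, align 1] → 8
@8: magic [2B, align 2] → 10
+6 pad (align 8)
@16: length [8B, align 8] → 24
@24: window [1B, align 1] → 25
+7 tail pad (align 8)
size 32, align 8
— Meta2 —
@0: length [8B, align 8] → 8
@8: magic [2B, align 2] → 10
@10: ack [5B, align 1] → 15
@15: ttl [1B, align 1] → 16
@16: version [1B, align 1] → 17
@17: flags [1B, align 1] → 18
@18: window [1B, align 1] → 19
+5 tail pad (align 8)
size 24, align 8
32 − 24 = 8

8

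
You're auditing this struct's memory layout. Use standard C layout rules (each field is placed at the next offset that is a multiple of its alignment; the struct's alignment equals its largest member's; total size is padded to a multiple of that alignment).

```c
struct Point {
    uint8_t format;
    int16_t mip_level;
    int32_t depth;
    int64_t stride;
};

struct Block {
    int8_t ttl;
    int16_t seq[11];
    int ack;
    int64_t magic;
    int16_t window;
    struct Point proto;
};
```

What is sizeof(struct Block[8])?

512

Point: format at 0 (size 1, align 1) → ends 1; pad 1 to align 2 for mip_level; mip_level at 2 (size 2, align 2) → ends 4; depth at 4 (size 4, align 4) → ends 8; stride at 8 (size 8, align 8) → ends 16; total 16 bytes, alignment 8
ttl at 0 (size 1, align 1) → ends 1
pad 1 to align 2 for seq
seq at 2 (size 22, align 2) → ends 24
ack at 24 (size 4, align 4) → ends 28
pad 4 to align 8 for magic
magic at 32 (size 8, align 8) → ends 40
window at 40 (size 2, align 2) → ends 42
pad 6 to align 8 for proto
proto at 48 (size 16, align 8) → ends 64
total 64 bytes, alignment 8
array of 8: 8 × 64 = 512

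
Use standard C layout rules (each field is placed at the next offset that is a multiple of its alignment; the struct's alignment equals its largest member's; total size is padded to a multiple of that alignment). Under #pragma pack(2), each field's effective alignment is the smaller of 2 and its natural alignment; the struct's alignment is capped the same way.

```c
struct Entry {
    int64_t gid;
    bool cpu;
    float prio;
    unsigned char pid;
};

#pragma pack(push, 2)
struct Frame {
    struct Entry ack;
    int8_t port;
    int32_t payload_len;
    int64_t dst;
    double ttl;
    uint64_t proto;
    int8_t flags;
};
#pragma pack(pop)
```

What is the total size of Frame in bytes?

Entry: @0: gid [8B, align 8] → 8; @8: cpu [1B, align 1] → 9; +3 pad (align 4); @12: prio [4B, align 4] → 16; @16: pid [1B, align 1] → 17; +7 tail pad (align 8); size 24, align 8
@0: ack [24B, align 2] → 24
@24: port [1B, align 1] → 25
+1 pad (align 2)
@26: payload_len [4B, align 2] → 30
@30: dst [8B, align 2] → 38
@38: ttl [8B, align 2] → 46
@46: proto [8B, align 2] → 54
@54: flags [1B, align 1] → 55
+1 tail pad (align 2)
size 56, align 2

56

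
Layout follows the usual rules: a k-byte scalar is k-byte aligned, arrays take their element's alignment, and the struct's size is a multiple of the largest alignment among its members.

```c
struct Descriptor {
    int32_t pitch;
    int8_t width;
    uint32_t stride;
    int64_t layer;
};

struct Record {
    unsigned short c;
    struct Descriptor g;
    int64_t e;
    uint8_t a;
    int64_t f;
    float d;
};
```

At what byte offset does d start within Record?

56

Descriptor: 0..4  pitch  (4B, 4-aligned); 4..5  width  (1B, 1-aligned); 5..8  -- padding (3B); 8..12  stride  (4B, 4-aligned); 12..16  -- padding (4B); 16..24  layer  (8B, 8-aligned); sizeof = 24, alignof = 8
0..2  c  (2B, 2-aligned)
2..8  -- padding (6B)
8..32  g  (24B, 8-aligned)
32..40  e  (8B, 8-aligned)
40..41  a  (1B, 1-aligned)
41..48  -- padding (7B)
48..56  f  (8B, 8-aligned)
56..60  d  (4B, 4-aligned)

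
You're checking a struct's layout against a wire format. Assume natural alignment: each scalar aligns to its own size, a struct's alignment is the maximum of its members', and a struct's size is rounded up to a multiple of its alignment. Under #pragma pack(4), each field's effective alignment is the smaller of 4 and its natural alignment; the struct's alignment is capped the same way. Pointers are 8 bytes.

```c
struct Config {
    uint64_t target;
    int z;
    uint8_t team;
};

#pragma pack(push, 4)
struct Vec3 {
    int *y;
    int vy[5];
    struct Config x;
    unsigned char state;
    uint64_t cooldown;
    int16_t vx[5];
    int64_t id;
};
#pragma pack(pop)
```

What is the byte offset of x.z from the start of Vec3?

36

Config: 0..8  target  (8B, 8-aligned); 8..12  z  (4B, 4-aligned); 12..13  team  (1B, 1-aligned); 13..16  -- tail padding (3B); sizeof = 16, alignof = 8
0..8  y  (8B, 4-aligned)
8..28  vy  (20B, 4-aligned)
28..44  x  (16B, 4-aligned)
within Config: z at 8
28 + 8 = 36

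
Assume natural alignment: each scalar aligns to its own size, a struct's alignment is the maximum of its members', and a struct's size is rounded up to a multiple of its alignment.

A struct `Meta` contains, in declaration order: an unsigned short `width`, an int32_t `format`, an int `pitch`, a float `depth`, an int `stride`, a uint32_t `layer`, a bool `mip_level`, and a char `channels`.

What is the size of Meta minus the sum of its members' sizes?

@0: width [2B, align 2] → 2
+2 pad (align 4)
@4: format [4B, align 4] → 8
@8: pitch [4B, align 4] → 12
@12: depth [4B, align 4] → 16
@16: stride [4B, align 4] → 20
@20: layer [4B, align 4] → 24
@24: mip_level [1B, align 1] → 25
@25: channels [1B, align 1] → 26
+2 tail pad (align 4)
size 28, align 4
data bytes 24, size 28 → padding 4

4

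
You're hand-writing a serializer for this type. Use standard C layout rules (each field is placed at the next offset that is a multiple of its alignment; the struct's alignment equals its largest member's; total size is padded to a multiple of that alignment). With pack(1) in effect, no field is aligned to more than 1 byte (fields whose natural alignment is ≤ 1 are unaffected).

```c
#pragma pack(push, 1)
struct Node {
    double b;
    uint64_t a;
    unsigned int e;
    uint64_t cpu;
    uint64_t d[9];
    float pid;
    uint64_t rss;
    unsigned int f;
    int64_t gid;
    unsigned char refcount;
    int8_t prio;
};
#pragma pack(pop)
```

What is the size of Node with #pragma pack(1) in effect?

0..8  b  (8B, 1-aligned)
8..16  a  (8B, 1-aligned)
16..20  e  (4B, 1-aligned)
20..28  cpu  (8B, 1-aligned)
28..100  d  (72B, 1-aligned)
100..104  pid  (4B, 1-aligned)
104..112  rss  (8B, 1-aligned)
112..116  f  (4B, 1-aligned)
116..124  gid  (8B, 1-aligned)
124..125  refcount  (1B, 1-aligned)
125..126  prio  (1B, 1-aligned)
sizeof = 126, alignof = 1

126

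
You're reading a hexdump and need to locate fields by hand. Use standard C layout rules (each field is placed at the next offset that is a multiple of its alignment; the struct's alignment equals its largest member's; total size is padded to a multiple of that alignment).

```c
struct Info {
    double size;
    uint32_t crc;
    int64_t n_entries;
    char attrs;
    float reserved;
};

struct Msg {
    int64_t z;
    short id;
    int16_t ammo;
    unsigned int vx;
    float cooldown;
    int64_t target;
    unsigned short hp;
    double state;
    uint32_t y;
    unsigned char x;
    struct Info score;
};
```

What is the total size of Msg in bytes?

Info: 0..8  size  (8B, 8-aligned); 8..12  crc  (4B, 4-aligned); 12..16  -- padding (4B); 16..24  n_entries  (8B, 8-aligned); 24..25  attrs  (1B, 1-aligned); 25..28  -- padding (3B); 28..32  reserved  (4B, 4-aligned); sizeof = 32, alignof = 8
0..8  z  (8B, 8-aligned)
8..10  id  (2B, 2-aligned)
10..12  ammo  (2B, 2-aligned)
12..16  vx  (4B, 4-aligned)
16..20  cooldown  (4B, 4-aligned)
20..24  -- padding (4B)
24..32  target  (8B, 8-aligned)
32..34  hp  (2B, 2-aligned)
34..40  -- padding (6B)
40..48  state  (8B, 8-aligned)
48..52  y  (4B, 4-aligned)
52..53  x  (1B, 1-aligned)
53..56  -- padding (3B)
56..88  score  (32B, 8-aligned)
sizeof = 88, alignof = 8

88 bytes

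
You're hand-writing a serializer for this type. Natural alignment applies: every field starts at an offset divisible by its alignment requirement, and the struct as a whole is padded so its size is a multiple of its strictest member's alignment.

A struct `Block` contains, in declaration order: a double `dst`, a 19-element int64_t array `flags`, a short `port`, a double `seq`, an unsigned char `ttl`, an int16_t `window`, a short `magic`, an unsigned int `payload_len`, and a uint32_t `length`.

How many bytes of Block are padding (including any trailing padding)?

@0: dst [8B, align 8] → 8
@8: flags [152B, align 8] → 160
@160: port [2B, align 2] → 162
+6 pad (align 8)
@168: seq [8B, align 8] → 176
@176: ttl [1B, align 1] → 177
+1 pad (align 2)
@178: window [2B, align 2] → 180
@180: magic [2B, align 2] → 182
+2 pad (align 4)
@184: payload_len [4B, align 4] → 188
@188: length [4B, align 4] → 192
size 192, align 8
data bytes 183, size 192 → padding 9

9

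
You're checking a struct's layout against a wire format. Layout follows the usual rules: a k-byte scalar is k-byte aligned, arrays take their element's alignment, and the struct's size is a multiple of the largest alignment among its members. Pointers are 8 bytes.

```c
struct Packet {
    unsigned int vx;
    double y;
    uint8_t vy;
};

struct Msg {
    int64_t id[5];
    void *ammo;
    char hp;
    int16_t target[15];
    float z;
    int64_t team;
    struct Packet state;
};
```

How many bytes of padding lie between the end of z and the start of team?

4

Packet: 0..4  vx  (4B, 4-aligned); 4..8  -- padding (4B); 8..16  y  (8B, 8-aligned); 16..17  vy  (1B, 1-aligned); 17..24  -- tail padding (7B); sizeof = 24, alignof = 8
0..40  id  (40B, 8-aligned)
40..48  ammo  (8B, 8-aligned)
48..49  hp  (1B, 1-aligned)
49..50  -- padding (1B)
50..80  target  (30B, 2-aligned)
80..84  z  (4B, 4-aligned)
84..88  -- padding (4B)
88..96  team  (8B, 8-aligned)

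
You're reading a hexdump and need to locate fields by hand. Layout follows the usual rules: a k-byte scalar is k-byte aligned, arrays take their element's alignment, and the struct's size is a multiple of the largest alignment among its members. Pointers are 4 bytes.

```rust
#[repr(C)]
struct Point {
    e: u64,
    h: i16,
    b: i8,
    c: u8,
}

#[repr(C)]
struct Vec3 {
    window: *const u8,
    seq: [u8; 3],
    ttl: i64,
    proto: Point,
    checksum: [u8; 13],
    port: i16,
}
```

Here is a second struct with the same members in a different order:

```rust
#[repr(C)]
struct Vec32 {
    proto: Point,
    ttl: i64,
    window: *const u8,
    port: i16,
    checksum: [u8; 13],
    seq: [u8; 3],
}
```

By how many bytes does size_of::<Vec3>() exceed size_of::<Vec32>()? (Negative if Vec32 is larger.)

Point: 0..8  e  (8B, 8-aligned); 8..10  h  (2B, 2-aligned); 10..11  b  (1B, 1-aligned); 11..12  c  (1B, 1-aligned); 12..16  -- tail padding (4B); sizeof = 16, alignof = 8
0..4  window  (4B, 4-aligned)
4..7  seq  (3B, 1-aligned)
7..8  -- padding (1B)
8..16  ttl  (8B, 8-aligned)
16..32  proto  (16B, 8-aligned)
32..45  checksum  (13B, 1-aligned)
45..46  -- padding (1B)
46..48  port  (2B, 2-aligned)
sizeof = 48, alignof = 8
— Vec32 —
0..16  proto  (16B, 8-aligned)
16..24  ttl  (8B, 8-aligned)
24..28  window  (4B, 4-aligned)
28..30  port  (2B, 2-aligned)
30..43  checksum  (13B, 1-aligned)
43..46  seq  (3B, 1-aligned)
46..48  -- tail padding (2B)
sizeof = 48, alignof = 8
48 − 48 = 0

0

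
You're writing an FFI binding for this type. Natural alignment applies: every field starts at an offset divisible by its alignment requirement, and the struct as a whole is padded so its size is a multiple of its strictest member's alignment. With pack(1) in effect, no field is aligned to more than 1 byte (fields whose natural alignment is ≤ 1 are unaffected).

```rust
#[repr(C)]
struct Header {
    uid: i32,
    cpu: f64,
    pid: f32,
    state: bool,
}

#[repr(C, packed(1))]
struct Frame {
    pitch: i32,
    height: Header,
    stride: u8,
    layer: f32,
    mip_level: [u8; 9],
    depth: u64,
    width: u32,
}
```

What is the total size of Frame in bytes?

Header: 0..4  uid  (4B, 4-aligned); 4..8  -- padding (4B); 8..16  cpu  (8B, 8-aligned); 16..20  pid  (4B, 4-aligned); 20..21  state  (1B, 1-aligned); 21..24  -- tail padding (3B); sizeof = 24, alignof = 8
0..4  pitch  (4B, 1-aligned)
4..28  height  (24B, 1-aligned)
28..29  stride  (1B, 1-aligned)
29..33  layer  (4B, 1-aligned)
33..42  mip_level  (9B, 1-aligned)
42..50  depth  (8B, 1-aligned)
50..54  width  (4B, 1-aligned)
sizeof = 54, alignof = 1

54 bytes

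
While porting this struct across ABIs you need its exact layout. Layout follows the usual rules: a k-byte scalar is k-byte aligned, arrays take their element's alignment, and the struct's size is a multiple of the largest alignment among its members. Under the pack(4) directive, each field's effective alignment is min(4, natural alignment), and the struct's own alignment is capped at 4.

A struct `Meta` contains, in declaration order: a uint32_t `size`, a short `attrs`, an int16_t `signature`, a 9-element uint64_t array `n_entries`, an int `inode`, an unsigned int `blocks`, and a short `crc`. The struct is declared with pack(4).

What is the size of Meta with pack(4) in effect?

92

size at 0 (size 4, align 4) → ends 4
attrs at 4 (size 2, align 2) → ends 6
signature at 6 (size 2, align 2) → ends 8
n_entries at 8 (size 72, align 4) → ends 80
inode at 80 (size 4, align 4) → ends 84
blocks at 84 (size 4, align 4) → ends 88
crc at 88 (size 2, align 2) → ends 90
tail pad 2 to reach multiple of 4
total 92 bytes, alignment 4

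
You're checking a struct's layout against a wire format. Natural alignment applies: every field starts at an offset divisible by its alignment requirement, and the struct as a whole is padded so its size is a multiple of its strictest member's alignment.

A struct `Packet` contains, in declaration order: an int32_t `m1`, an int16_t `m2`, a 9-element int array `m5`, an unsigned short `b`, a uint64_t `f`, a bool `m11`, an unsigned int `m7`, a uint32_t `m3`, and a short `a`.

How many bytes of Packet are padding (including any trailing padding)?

@0: m1 [4B, align 4] → 4
@4: m2 [2B, align 2] → 6
+2 pad (align 4)
@8: m5 [36B, align 4] → 44
@44: b [2B, align 2] → 46
+2 pad (align 8)
@48: f [8B, align 8] → 56
@56: m11 [1B, align 1] → 57
+3 pad (align 4)
@60: m7 [4B, align 4] → 64
@64: m3 [4B, align 4] → 68
@68: a [2B, align 2] → 70
+2 tail pad (align 8)
size 72, align 8
data bytes 63, size 72 → padding 9

9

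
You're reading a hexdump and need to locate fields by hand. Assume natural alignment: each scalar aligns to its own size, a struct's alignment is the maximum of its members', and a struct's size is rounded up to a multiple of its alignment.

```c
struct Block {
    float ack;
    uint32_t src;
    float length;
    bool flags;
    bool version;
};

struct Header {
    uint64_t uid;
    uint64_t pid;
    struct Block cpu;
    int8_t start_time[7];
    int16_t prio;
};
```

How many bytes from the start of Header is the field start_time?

32

Block: @0: ack [4B, align 4] → 4; @4: src [4B, align 4] → 8; @8: length [4B, align 4] → 12; @12: flags [1B, align 1] → 13; @13: version [1B, align 1] → 14; +2 tail pad (align 4); size 16, align 4
@0: uid [8B, align 8] → 8
@8: pid [8B, align 8] → 16
@16: cpu [16B, align 4] → 32
@32: start_time [7B, align 1] → 39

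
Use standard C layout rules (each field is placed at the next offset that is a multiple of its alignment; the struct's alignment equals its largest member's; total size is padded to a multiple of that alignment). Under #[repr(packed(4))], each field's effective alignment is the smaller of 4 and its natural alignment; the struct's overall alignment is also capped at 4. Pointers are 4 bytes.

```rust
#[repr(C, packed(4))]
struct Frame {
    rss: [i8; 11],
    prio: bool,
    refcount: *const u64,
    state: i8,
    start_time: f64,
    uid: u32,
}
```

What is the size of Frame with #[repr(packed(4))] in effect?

rss at 0 (size 11, align 1) → ends 11
prio at 11 (size 1, align 1) → ends 12
refcount at 12 (size 4, align 4) → ends 16
state at 16 (size 1, align 1) → ends 17
pad 3 to align 4 for start_time
start_time at 20 (size 8, align 4) → ends 28
uid at 28 (size 4, align 4) → ends 32
total 32 bytes, alignment 4

32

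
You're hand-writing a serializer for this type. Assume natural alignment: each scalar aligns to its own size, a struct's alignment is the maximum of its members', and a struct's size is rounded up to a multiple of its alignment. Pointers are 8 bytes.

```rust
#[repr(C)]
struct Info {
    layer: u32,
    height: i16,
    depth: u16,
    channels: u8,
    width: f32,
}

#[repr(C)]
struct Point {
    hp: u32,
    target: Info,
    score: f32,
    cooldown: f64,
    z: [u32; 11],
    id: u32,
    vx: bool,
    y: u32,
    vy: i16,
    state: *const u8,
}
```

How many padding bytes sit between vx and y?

3

Info: layer at 0 (size 4, align 4) → ends 4; height at 4 (size 2, align 2) → ends 6; depth at 6 (size 2, align 2) → ends 8; channels at 8 (size 1, align 1) → ends 9; pad 3 to align 4 for width; width at 12 (size 4, align 4) → ends 16; total 16 bytes, alignment 4
hp at 0 (size 4, align 4) → ends 4
target at 4 (size 16, align 4) → ends 20
score at 20 (size 4, align 4) → ends 24
cooldown at 24 (size 8, align 8) → ends 32
z at 32 (size 44, align 4) → ends 76
id at 76 (size 4, align 4) → ends 80
vx at 80 (size 1, align 1) → ends 81
pad 3 to align 4 for y
y at 84 (size 4, align 4) → ends 88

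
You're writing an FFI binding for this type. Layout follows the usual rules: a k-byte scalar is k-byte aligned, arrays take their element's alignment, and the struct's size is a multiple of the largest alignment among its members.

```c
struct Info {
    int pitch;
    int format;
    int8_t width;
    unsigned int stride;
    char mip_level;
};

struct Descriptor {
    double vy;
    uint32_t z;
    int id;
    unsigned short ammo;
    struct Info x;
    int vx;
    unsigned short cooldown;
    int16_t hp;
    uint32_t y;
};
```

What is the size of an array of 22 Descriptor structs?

Info: @0: pitch [4B, align 4] → 4; @4: format [4B, align 4] → 8; @8: width [1B, align 1] → 9; +3 pad (align 4); @12: stride [4B, align 4] → 16; @16: mip_level [1B, align 1] → 17; +3 tail pad (align 4); size 20, align 4
@0: vy [8B, align 8] → 8
@8: z [4B, align 4] → 12
@12: id [4B, align 4] → 16
@16: ammo [2B, align 2] → 18
+2 pad (align 4)
@20: x [20B, align 4] → 40
@40: vx [4B, align 4] → 44
@44: cooldown [2B, align 2] → 46
@46: hp [2B, align 2] → 48
@48: y [4B, align 4] → 52
+4 tail pad (align 8)
size 56, align 8
array of 22: 22 × 56 = 1232

1232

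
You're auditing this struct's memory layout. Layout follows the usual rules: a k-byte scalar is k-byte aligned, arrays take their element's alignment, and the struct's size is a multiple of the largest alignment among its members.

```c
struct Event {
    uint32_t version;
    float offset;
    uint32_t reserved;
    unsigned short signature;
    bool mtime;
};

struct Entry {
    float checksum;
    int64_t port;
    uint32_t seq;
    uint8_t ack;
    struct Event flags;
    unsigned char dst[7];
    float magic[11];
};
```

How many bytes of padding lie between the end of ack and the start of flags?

Event: @0: version [4B, align 4] → 4; @4: offset [4B, align 4] → 8; @8: reserved [4B, align 4] → 12; @12: signature [2B, align 2] → 14; @14: mtime [1B, align 1] → 15; +1 tail pad (align 4); size 16, align 4
@0: checksum [4B, align 4] → 4
+4 pad (align 8)
@8: port [8B, align 8] → 16
@16: seq [4B, align 4] → 20
@20: ack [1B, align 1] → 21
+3 pad (align 4)
@24: flags [16B, align 4] → 40

3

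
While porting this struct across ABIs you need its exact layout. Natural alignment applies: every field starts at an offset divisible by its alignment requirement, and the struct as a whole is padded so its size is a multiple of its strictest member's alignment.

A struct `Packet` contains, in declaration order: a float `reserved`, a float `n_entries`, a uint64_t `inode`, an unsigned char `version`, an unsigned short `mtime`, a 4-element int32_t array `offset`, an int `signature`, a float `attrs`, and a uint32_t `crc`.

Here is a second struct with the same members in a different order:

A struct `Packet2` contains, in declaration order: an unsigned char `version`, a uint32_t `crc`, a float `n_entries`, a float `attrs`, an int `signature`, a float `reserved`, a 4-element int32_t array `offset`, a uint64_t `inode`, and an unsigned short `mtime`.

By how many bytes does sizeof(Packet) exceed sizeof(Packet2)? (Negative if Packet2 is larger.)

-8

0..4  reserved  (4B, 4-aligned)
4..8  n_entries  (4B, 4-aligned)
8..16  inode  (8B, 8-aligned)
16..17  version  (1B, 1-aligned)
17..18  -- padding (1B)
18..20  mtime  (2B, 2-aligned)
20..36  offset  (16B, 4-aligned)
36..40  signature  (4B, 4-aligned)
40..44  attrs  (4B, 4-aligned)
44..48  crc  (4B, 4-aligned)
sizeof = 48, alignof = 8
— Packet2 —
0..1  version  (1B, 1-aligned)
1..4  -- padding (3B)
4..8  crc  (4B, 4-aligned)
8..12  n_entries  (4B, 4-aligned)
12..16  attrs  (4B, 4-aligned)
16..20  signature  (4B, 4-aligned)
20..24  reserved  (4B, 4-aligned)
24..40  offset  (16B, 4-aligned)
40..48  inode  (8B, 8-aligned)
48..50  mtime  (2B, 2-aligned)
50..56  -- tail padding (6B)
sizeof = 56, alignof = 8
48 − 56 = -8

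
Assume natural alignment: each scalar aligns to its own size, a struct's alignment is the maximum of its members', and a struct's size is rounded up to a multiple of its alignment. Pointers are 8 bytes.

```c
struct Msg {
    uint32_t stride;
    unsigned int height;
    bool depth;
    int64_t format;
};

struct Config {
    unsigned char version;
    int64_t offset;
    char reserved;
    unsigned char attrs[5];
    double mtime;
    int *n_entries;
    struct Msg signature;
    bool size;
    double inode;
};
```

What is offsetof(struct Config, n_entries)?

Msg: @0: stride [4B, align 4] → 4; @4: height [4B, align 4] → 8; @8: depth [1B, align 1] → 9; +7 pad (align 8); @16: format [8B, align 8] → 24; size 24, align 8
@0: version [1B, align 1] → 1
+7 pad (align 8)
@8: offset [8B, align 8] → 16
@16: reserved [1B, align 1] → 17
@17: attrs [5B, align 1] → 22
+2 pad (align 8)
@24: mtime [8B, align 8] → 32
@32: n_entries [8B, align 8] → 40

32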